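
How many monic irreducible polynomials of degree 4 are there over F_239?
There are 815687880 monic irreducible polynomials of degree 4 over F_239

Each element of F_{239^4} that lies in no proper subfield is a root of exactly one monic irreducible of degree 4 over F_239, and each such polynomial has 4 distinct roots in F_{239^4}. By Möbius inversion the count is N_239(4) = (1/4) Σ_{d|4} μ(4/d) · 239^d = (1/4)(μ(4)·239^1 + μ(2)·239^2 + μ(1)·239^4) = 3262751520/4 = 815687880.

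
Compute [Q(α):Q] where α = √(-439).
[Q(α):Q] = 2

[Q(α):Q] equals the degree of the minimal polynomial of α. Here α^2 = -439 and x^2 + 439 is irreducible (d = -439 is squarefree, ≠ 1, hence not a square), so deg(m_α) = 2. Thus [Q(α):Q] = 2.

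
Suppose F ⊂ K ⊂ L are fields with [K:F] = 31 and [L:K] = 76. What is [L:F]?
[L:F] = 2356

The tower law says that for any tower of field extensions F ⊂ K ⊂ L with finite degrees, [L:F] = [L:K] · [K:F]. Here this gives [L:F] = 76 · 31 = 2356.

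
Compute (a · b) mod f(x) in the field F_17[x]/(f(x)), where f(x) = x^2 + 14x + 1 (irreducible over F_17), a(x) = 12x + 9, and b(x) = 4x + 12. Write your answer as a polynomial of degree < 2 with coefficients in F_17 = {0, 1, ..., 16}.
a · b ≡ x + 9 (mod f(x))

Multiply in F_17[x]: a(x)·b(x) = (12x + 9)·(4x + 12) = 14x^2 + 10x + 6. This has degree ≥ 2, so divide by f(x) over F_17: 14x^2 + 10x + 6 = (14)·(x^2 + 14x + 1) + (x + 9). Hence a·b ≡ x + 9 (mod f). (F_17[x]/(f) is a field with 17^2 = 289 elements since f is irreducible of degree 2.)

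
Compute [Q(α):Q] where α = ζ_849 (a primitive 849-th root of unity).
[Q(α):Q] = 564

The minimal polynomial of ζ_849 over Q is the 849-th cyclotomic polynomial Φ_849(x), which is irreducible over Q and has degree φ(849) = 564. Hence [Q(α):Q] = φ(849) = 564.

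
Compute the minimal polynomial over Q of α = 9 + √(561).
m_α(x) = x^2 - 18x - 480

From α - 9 = √(561), squaring gives (α - 9)^2 = 561, i.e. α^2 - 18α + 81 = 561, so α^2 - 18α - 480 = 0. The discriminant of x^2 - 18x - 480 is (-18)^2 - 4·(-480) = 324 + 1920 = 2244, and 4·(561) is not a perfect square in Q since 561 is squarefree and ≠ 1. Hence x^2 - 18x - 480 is irreducible over Q and is the minimal polynomial of α.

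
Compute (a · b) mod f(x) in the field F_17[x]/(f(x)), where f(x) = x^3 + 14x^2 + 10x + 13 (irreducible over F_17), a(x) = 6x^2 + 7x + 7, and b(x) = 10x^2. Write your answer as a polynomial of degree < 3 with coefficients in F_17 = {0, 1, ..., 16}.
a · b ≡ 16x^2 + x + 14 (mod f(x))

Multiply in F_17[x]: a(x)·b(x) = (6x^2 + 7x + 7)·(10x^2) = 9x^4 + 2x^3 + 2x^2. This has degree ≥ 3, so divide by f(x) over F_17: 9x^4 + 2x^3 + 2x^2 = (9x + 12)·(x^3 + 14x^2 + 10x + 13) + (16x^2 + x + 14). Hence a·b ≡ 16x^2 + x + 14 (mod f). (F_17[x]/(f) is a field with 17^3 = 4913 elements since f is irreducible of degree 3.)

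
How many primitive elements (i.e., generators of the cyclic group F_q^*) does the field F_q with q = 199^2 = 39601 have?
There are φ(39600) = 9600 primitive elements

F_q^* is cyclic of order q - 1 = 39600. A cyclic group of order m has exactly φ(m) generators. Here m = 39600 = 2^4 · 3^2 · 5^2 · 11, so the number of primitive elements is φ(39600) = 9600.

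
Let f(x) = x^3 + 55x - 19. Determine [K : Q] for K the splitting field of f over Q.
[K : Q] = 6

By the rational root test, any rational root of the monic integer polynomial f(x) = x^3 + 55x - 19 must be an integer dividing the constant term -19, i.e. one of ±{1, 19}. Evaluating: f(1) = 37, f(-1) = -75, f(19) = 7885, f(-19) = -7923; none is 0, so f has no rational root and is therefore irreducible over Q (a cubic with no linear factor over a field is irreducible). For an irreducible cubic, the Galois group is A_3 or S_3 according as the discriminant disc(f) = -4a^3 - 27b^2 = -4·(55)^3 - 27·(-19)^2 = -675247 is or is not a square in Q. Here disc(f) = -675247 is not a perfect square in Q, so the Galois group of f over Q is not contained in A_3 and must be all of S_3. The splitting field has degree |S_3| = 6 over Q, so [K : Q] = 6.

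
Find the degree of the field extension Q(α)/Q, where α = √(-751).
[Q(α):Q] = 2

[Q(α):Q] equals the degree of the minimal polynomial of α. Here α^2 = -751 and x^2 + 751 is irreducible (d = -751 is squarefree, ≠ 1, hence not a square), so deg(m_α) = 2. Thus [Q(α):Q] = 2.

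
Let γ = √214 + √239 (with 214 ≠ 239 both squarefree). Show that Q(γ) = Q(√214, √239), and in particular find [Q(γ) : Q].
[Q(γ) : Q] = 4 (equivalently, Q(γ) = Q(√214, √239))

Obviously Q(γ) ⊆ Q(√214, √239), and [Q(√214, √239):Q] = 4 (since 214, 239 are distinct squarefree integers > 1 with 51146 not a perfect square). To show equality we compute the minimal polynomial of γ. From γ = √214 + √239: γ^2 = 214 + 2√(51146) + 239 = 453 + 2√(51146), so γ^2 - 453 = 2√(51146); squaring, (γ^2 - 453)^2 = 4·51146, i.e. γ^4 - 906γ^2 + 205209 - 204584 = 0, i.e. γ^4 - 906γ^2 + 625 = 0. So γ is a root of x^4 - 906x^2 + 625. This polynomial is irreducible over Q: it has no rational root (each ±√214 ± √239 is irrational), and any factorization into two quadratics over Q would force √(51146) ∈ Q (pairing opposite roots) or √214, √239 ∈ Q (other pairings), all impossible. Hence [Q(γ):Q] = 4 = [Q(√214, √239):Q], so Q(γ) = Q(√214, √239).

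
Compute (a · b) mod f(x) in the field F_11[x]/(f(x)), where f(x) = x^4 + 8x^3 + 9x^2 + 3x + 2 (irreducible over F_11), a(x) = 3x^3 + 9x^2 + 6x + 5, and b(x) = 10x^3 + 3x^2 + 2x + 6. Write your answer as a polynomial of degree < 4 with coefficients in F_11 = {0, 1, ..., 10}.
a · b ≡ 3x^2 + 5x + 9 (mod f(x))

Multiply in F_11[x]: a(x)·b(x) = (3x^3 + 9x^2 + 6x + 5)·(10x^3 + 3x^2 + 2x + 6) = 8x^6 + 5x^4 + 5x^3 + 4x^2 + 2x + 8. This has degree ≥ 4, so divide by f(x) over F_11: 8x^6 + 5x^4 + 5x^3 + 4x^2 + 2x + 8 = (8x^2 + 2x + 5)·(x^4 + 8x^3 + 9x^2 + 3x + 2) + (3x^2 + 5x + 9). Hence a·b ≡ 3x^2 + 5x + 9 (mod f). (F_11[x]/(f) is a field with 11^4 = 14641 elements since f is irreducible of degree 4.)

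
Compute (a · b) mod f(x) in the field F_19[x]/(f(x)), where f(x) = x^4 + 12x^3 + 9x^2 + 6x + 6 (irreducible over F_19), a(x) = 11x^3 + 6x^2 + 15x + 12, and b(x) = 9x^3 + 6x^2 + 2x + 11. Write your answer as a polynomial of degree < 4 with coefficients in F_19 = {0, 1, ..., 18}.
a · b ≡ 11x^3 + 14x^2 + 9x + 4 (mod f(x))

Multiply in F_19[x]: a(x)·b(x) = (11x^3 + 6x^2 + 15x + 12)·(9x^3 + 6x^2 + 2x + 11) = 4x^6 + 6x^5 + 3x^4 + 8x^3 + 16x^2 + 18x + 18. This has degree ≥ 4, so divide by f(x) over F_19: 4x^6 + 6x^5 + 3x^4 + 8x^3 + 16x^2 + 18x + 18 = (4x^2 + 15x + 15)·(x^4 + 12x^3 + 9x^2 + 6x + 6) + (11x^3 + 14x^2 + 9x + 4). Hence a·b ≡ 11x^3 + 14x^2 + 9x + 4 (mod f). (F_19[x]/(f) is a field with 19^4 = 130321 elements since f is irreducible of degree 4.)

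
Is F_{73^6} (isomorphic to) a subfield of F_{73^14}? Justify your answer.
No: F_{73^6} is not a subfield of F_{73^14}

F_{p^m} embeds in F_{p^n} iff m | n. Here 6 ∤ 14 (since 14 = 2·6 + 2 with remainder 2 ≠ 0), so F_{73^6} is not a subfield of F_{73^14}. Equivalently: if it were, the tower law would give 6 = [F_{73^6}:F_73] dividing [F_{73^14}:F_73] = 14, contradiction.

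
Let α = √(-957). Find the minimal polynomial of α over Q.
m_α(x) = x^2 + 957

α satisfies α^2 + 957 = 0, so x^2 + 957 annihilates α. Since d = -957 is squarefree and ≠ 1, it is not a perfect square in Q, so x^2 + 957 has no rational root and is therefore irreducible over Q (a degree-2 polynomial over a field is irreducible iff it has no root). Hence m_α(x) = x^2 + 957.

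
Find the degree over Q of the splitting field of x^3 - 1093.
[K : Q] = 6

The roots of x^3 - 1093 are ∛1093, ω∛1093, ω^2∛1093 where ω = e^(2πi/3) is a primitive cube root of unity, so K = Q(∛1093, ω). Now [Q(∛1093):Q] = 3 (since 1093 is not a perfect cube, x^3 - 1093 is irreducible) and [Q(ω):Q] = 2. Both 2 and 3 divide [K:Q], and [K:Q] ≤ 3·2 = 6, so [K:Q] = 6. (Equivalently: Q(∛1093) ⊂ R but ω ∉ R, so [K : Q(∛1093)] = 2.)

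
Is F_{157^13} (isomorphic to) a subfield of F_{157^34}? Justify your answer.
No: F_{157^13} is not a subfield of F_{157^34}

F_{p^m} embeds in F_{p^n} iff m | n. Here 13 ∤ 34 (since 34 = 2·13 + 8 with remainder 8 ≠ 0), so F_{157^13} is not a subfield of F_{157^34}. Equivalently: if it were, the tower law would give 13 = [F_{157^13}:F_157] dividing [F_{157^34}:F_157] = 34, contradiction.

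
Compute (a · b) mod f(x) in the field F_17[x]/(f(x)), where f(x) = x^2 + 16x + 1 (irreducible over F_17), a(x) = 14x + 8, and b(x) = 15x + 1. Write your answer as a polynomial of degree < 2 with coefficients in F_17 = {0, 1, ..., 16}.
a · b ≡ 4x + 2 (mod f(x))

Multiply in F_17[x]: a(x)·b(x) = (14x + 8)·(15x + 1) = 6x^2 + 15x + 8. This has degree ≥ 2, so divide by f(x) over F_17: 6x^2 + 15x + 8 = (6)·(x^2 + 16x + 1) + (4x + 2). Hence a·b ≡ 4x + 2 (mod f). (F_17[x]/(f) is a field with 17^2 = 289 elements since f is irreducible of degree 2.)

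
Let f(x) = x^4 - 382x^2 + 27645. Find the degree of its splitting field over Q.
[K : Q] = 4

Solving the quadratic in x^2: x^2 = (382 ± √(382^2 - 4·27645))/2 = (382 ± √35344)/2 = (382 ± 188)/2, giving x^2 = 285 or x^2 = 97. So f(x) = (x^2 - 285)(x^2 - 97) and the roots of f are ±√285, ±√97. Hence the splitting field is K = Q(√285, √97). Since 285 and 97 are distinct squarefree integers > 1, their product 27645 is not a perfect square, so √97 ∉ Q(√285). By the tower law [K:Q] = [Q(√285,√97):Q(√285)] · [Q(√285):Q] = 2 · 2 = 4.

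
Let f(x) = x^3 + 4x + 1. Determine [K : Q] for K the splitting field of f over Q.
[K : Q] = 6

By the rational root test, any rational root of the monic integer polynomial f(x) = x^3 + 4x + 1 must be an integer dividing the constant term 1, i.e. one of ±{1}. Evaluating: f(1) = 6, f(-1) = -4; none is 0, so f has no rational root and is therefore irreducible over Q (a cubic with no linear factor over a field is irreducible). For an irreducible cubic, the Galois group is A_3 or S_3 according as the discriminant disc(f) = -4a^3 - 27b^2 = -4·(4)^3 - 27·(1)^2 = -283 is or is not a square in Q. Here disc(f) = -283 is not a perfect square in Q, so the Galois group of f over Q is not contained in A_3 and must be all of S_3. The splitting field has degree |S_3| = 6 over Q, so [K : Q] = 6.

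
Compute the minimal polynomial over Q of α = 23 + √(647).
m_α(x) = x^2 - 46x - 118

From α - 23 = √(647), squaring gives (α - 23)^2 = 647, i.e. α^2 - 46α + 529 = 647, so α^2 - 46α - 118 = 0. The discriminant of x^2 - 46x - 118 is (-46)^2 - 4·(-118) = 2116 + 472 = 2588, and 4·(647) is not a perfect square in Q since 647 is squarefree and ≠ 1. Hence x^2 - 46x - 118 is irreducible over Q and is the minimal polynomial of α.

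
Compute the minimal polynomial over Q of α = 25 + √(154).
m_α(x) = x^2 - 50x + 471

From α - 25 = √(154), squaring gives (α - 25)^2 = 154, i.e. α^2 - 50α + 625 = 154, so α^2 - 50α + 471 = 0. The discriminant of x^2 - 50x + 471 is (-50)^2 - 4·(471) = 2500 - 1884 = 616, and 4·(154) is not a perfect square in Q since 154 is squarefree and ≠ 1. Hence x^2 - 50x + 471 is irreducible over Q and is the minimal polynomial of α.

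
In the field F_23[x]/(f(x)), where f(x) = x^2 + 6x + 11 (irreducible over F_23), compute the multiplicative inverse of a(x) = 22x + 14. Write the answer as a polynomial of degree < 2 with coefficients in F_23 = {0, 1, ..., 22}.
a(x)^(-1) ≡ 20x + 9 (mod f(x))

Since f is irreducible over F_23, F_23[x]/(f) is a field and a(x) ≠ 0 has an inverse. Apply the extended Euclidean algorithm to f(x) and a(x) in F_23[x]: f(x) = (22x + 3)·a(x) + (15). The last nonzero remainder is the constant 15 = gcd(f, a) in F_23. Back-substituting through the division chain expresses 15 = s(x)·a(x) + t(x)·f(x) with s(x) ≡ x + 20 (mod f), so (x + 20)·a(x) ≡ 15 (mod f). Multiplying by 15^(-1) ≡ 20 in F_23 gives a(x)^(-1) ≡ 20·(x + 20) ≡ 20x + 9 (mod f). Check: (22x + 14)·(20x + 9) = 3x^2 + 18x + 11 ≡ 1 (mod x^2 + 6x + 11).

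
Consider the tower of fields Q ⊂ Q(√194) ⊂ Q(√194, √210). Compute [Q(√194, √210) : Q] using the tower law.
[Q(√194, √210) : Q] = 4

[Q(√194):Q] = 2 (min poly x^2 - 194, irreducible since 194 is squarefree > 1). For the top step, suppose √210 ∈ Q(√194), say √210 = c + d√194 with c, d ∈ Q. Squaring: 210 = c^2 + 194d^2 + 2cd√194. Since √194 ∉ Q this forces 2cd = 0. If d = 0 then √210 = c ∈ Q, contradicting 210 squarefree > 1. If c = 0 then 210 = 194d^2, so 194·210 = (194d)^2 is a perfect square in Q — but 194·210 = 40740 is not a perfect square (since 194 and 210 are distinct squarefree integers). Contradiction. Hence √210 ∉ Q(√194), so x^2 - 210 stays irreducible over Q(√194) and [Q(√194, √210) : Q(√194)] = 2. By the tower law, [Q(√194, √210) : Q] = 2 · 2 = 4.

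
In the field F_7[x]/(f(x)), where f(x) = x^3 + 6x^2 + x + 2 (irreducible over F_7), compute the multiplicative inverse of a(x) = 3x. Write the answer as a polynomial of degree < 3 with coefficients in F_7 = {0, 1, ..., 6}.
a(x)^(-1) ≡ x^2 + 6x + 1 (mod f(x))

Since f is irreducible over F_7, F_7[x]/(f) is a field and a(x) ≠ 0 has an inverse. Apply the extended Euclidean algorithm to f(x) and a(x) in F_7[x]: f(x) = (5x^2 + 2x + 5)·a(x) + (2). The last nonzero remainder is the constant 2 = gcd(f, a) in F_7. Back-substituting through the division chain expresses 2 = s(x)·a(x) + t(x)·f(x) with s(x) ≡ 2x^2 + 5x + 2 (mod f), so (2x^2 + 5x + 2)·a(x) ≡ 2 (mod f). Multiplying by 2^(-1) ≡ 4 in F_7 gives a(x)^(-1) ≡ 4·(2x^2 + 5x + 2) ≡ x^2 + 6x + 1 (mod f). Check: (3x)·(x^2 + 6x + 1) = 3x^3 + 4x^2 + 3x ≡ 1 (mod x^3 + 6x^2 + x + 2).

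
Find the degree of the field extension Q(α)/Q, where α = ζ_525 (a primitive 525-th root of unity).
[Q(α):Q] = 240

The minimal polynomial of ζ_525 over Q is the 525-th cyclotomic polynomial Φ_525(x), which is irreducible over Q and has degree φ(525) = 240. Hence [Q(α):Q] = φ(525) = 240.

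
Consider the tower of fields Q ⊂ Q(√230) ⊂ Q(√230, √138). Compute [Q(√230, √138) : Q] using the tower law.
[Q(√230, √138) : Q] = 4

[Q(√230):Q] = 2 (min poly x^2 - 230, irreducible since 230 is squarefree > 1). For the top step, suppose √138 ∈ Q(√230), say √138 = c + d√230 with c, d ∈ Q. Squaring: 138 = c^2 + 230d^2 + 2cd√230. Since √230 ∉ Q this forces 2cd = 0. If d = 0 then √138 = c ∈ Q, contradicting 138 squarefree > 1. If c = 0 then 138 = 230d^2, so 230·138 = (230d)^2 is a perfect square in Q — but 230·138 = 31740 is not a perfect square (since 230 and 138 are distinct squarefree integers). Contradiction. Hence √138 ∉ Q(√230), so x^2 - 138 stays irreducible over Q(√230) and [Q(√230, √138) : Q(√230)] = 2. By the tower law, [Q(√230, √138) : Q] = 2 · 2 = 4.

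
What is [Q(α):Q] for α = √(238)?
[Q(α):Q] = 2

[Q(α):Q] equals the degree of the minimal polynomial of α. Here α^2 = 238 and x^2 - 238 is irreducible (d = 238 is squarefree, ≠ 1, hence not a square), so deg(m_α) = 2. Thus [Q(α):Q] = 2.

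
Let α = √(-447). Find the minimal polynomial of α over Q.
m_α(x) = x^2 + 447

α satisfies α^2 + 447 = 0, so x^2 + 447 annihilates α. Since d = -447 is squarefree and ≠ 1, it is not a perfect square in Q, so x^2 + 447 has no rational root and is therefore irreducible over Q (a degree-2 polynomial over a field is irreducible iff it has no root). Hence m_α(x) = x^2 + 447.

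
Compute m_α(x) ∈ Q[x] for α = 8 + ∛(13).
m_α(x) = x^3 - 24x^2 + 192x - 525

Set β = α - 8 = ∛(13), so β^3 = 13. Then (α - 8)^3 - 13 = 0, i.e. α is a root of g(x) = (x - 8)^3 - 13 = x^3 - 24x^2 + 192x - 525. Since g(x) = h(x - 8) where h(x) = x^3 - 13, and h is irreducible over Q (because 13 is not a perfect cube, so h has no rational root, and a monic cubic with no rational root is irreducible), g is also irreducible (irreducibility is preserved under the substitution x → x - 8). Hence m_α(x) = x^3 - 24x^2 + 192x - 525.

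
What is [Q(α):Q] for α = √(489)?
[Q(α):Q] = 2

[Q(α):Q] equals the degree of the minimal polynomial of α. Here α^2 = 489 and x^2 - 489 is irreducible (d = 489 is squarefree, ≠ 1, hence not a square), so deg(m_α) = 2. Thus [Q(α):Q] = 2.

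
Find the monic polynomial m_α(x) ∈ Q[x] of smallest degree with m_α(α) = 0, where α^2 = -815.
m_α(x) = x^2 + 815

α satisfies α^2 + 815 = 0, so x^2 + 815 annihilates α. Since d = -815 is squarefree and ≠ 1, it is not a perfect square in Q, so x^2 + 815 has no rational root and is therefore irreducible over Q (a degree-2 polynomial over a field is irreducible iff it has no root). Hence m_α(x) = x^2 + 815.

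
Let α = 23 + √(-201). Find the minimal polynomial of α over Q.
m_α(x) = x^2 - 46x + 730

From α - 23 = √(-201), squaring gives (α - 23)^2 = -201, i.e. α^2 - 46α + 529 = -201, so α^2 - 46α + 730 = 0. The discriminant of x^2 - 46x + 730 is (-46)^2 - 4·(730) = 2116 - 2920 = -804, and 4·(-201) is not a perfect square in Q since -201 is squarefree and ≠ 1. Hence x^2 - 46x + 730 is irreducible over Q and is the minimal polynomial of α.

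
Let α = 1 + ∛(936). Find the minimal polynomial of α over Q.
m_α(x) = x^3 - 3x^2 + 3x - 937

Set β = α - 1 = ∛(936), so β^3 = 936. Then (α - 1)^3 - 936 = 0, i.e. α is a root of g(x) = (x - 1)^3 - 936 = x^3 - 3x^2 + 3x - 937. Since g(x) = h(x - 1) where h(x) = x^3 - 936, and h is irreducible over Q (because 936 is not a perfect cube, so h has no rational root, and a monic cubic with no rational root is irreducible), g is also irreducible (irreducibility is preserved under the substitution x → x - 1). Hence m_α(x) = x^3 - 3x^2 + 3x - 937.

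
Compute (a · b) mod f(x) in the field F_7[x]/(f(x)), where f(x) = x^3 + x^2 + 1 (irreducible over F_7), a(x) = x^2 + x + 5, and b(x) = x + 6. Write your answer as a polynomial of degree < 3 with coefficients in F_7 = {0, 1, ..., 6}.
a · b ≡ 6x^2 + 4x + 1 (mod f(x))

Multiply in F_7[x]: a(x)·b(x) = (x^2 + x + 5)·(x + 6) = x^3 + 4x + 2. This has degree ≥ 3, so divide by f(x) over F_7: x^3 + 4x + 2 = (1)·(x^3 + x^2 + 1) + (6x^2 + 4x + 1). Hence a·b ≡ 6x^2 + 4x + 1 (mod f). (F_7[x]/(f) is a field with 7^3 = 343 elements since f is irreducible of degree 3.)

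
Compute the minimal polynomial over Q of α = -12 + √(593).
m_α(x) = x^2 + 24x - 449

From α + 12 = √(593), squaring gives (α + 12)^2 = 593, i.e. α^2 + 24α + 144 = 593, so α^2 + 24α - 449 = 0. The discriminant of x^2 + 24x - 449 is (24)^2 - 4·(-449) = 576 + 1796 = 2372, and 4·(593) is not a perfect square in Q since 593 is squarefree and ≠ 1. Hence x^2 + 24x - 449 is irreducible over Q and is the minimal polynomial of α.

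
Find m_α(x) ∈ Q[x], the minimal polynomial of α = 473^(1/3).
m_α(x) = x^3 - 473

α satisfies α^3 = 473, so x^3 - 473 annihilates α. By the rational root test, a rational root p/q (in lowest terms) of x^3 - 473 would satisfy p^3 = 473 q^3, forcing q = 1 and p^3 = 473; but 473 is not a perfect cube, contradiction. A monic cubic over Q with no rational root is irreducible (any nontrivial factorization would include a linear factor). Hence x^3 - 473 is the minimal polynomial of α, and in particular [Q(α):Q] = 3.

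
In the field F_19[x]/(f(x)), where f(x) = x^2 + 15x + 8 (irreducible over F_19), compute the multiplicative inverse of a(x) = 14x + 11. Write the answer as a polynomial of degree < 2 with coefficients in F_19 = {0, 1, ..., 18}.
a(x)^(-1) ≡ 4x + 8 (mod f(x))

Since f is irreducible over F_19, F_19[x]/(f) is a field and a(x) ≠ 0 has an inverse. Apply the extended Euclidean algorithm to f(x) and a(x) in F_19[x]: f(x) = (15x + 11)·a(x) + (1). The last nonzero remainder is the constant 1 = gcd(f, a) in F_19. Back-substituting through the division chain expresses 1 = s(x)·a(x) + t(x)·f(x) with s(x) ≡ 4x + 8 (mod f), so a(x)^(-1) ≡ s(x) = 4x + 8 (mod f). Check: (14x + 11)·(4x + 8) = 18x^2 + 4x + 12 ≡ 1 (mod x^2 + 15x + 8).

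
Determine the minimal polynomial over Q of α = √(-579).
m_α(x) = x^2 + 579

α satisfies α^2 + 579 = 0, so x^2 + 579 annihilates α. Since d = -579 is squarefree and ≠ 1, it is not a perfect square in Q, so x^2 + 579 has no rational root and is therefore irreducible over Q (a degree-2 polynomial over a field is irreducible iff it has no root). Hence m_α(x) = x^2 + 579.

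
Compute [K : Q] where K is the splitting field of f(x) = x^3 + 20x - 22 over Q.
[K : Q] = 6

By the rational root test, any rational root of the monic integer polynomial f(x) = x^3 + 20x - 22 must be an integer dividing the constant term -22, i.e. one of ±{1, 2, 11, 22}. Evaluating: f(1) = -1, f(-1) = -43, f(2) = 26, f(-2) = -70, f(11) = 1529, f(-11) = -1573, f(22) = 11066, f(-22) = -11110; none is 0, so f has no rational root and is therefore irreducible over Q (a cubic with no linear factor over a field is irreducible). For an irreducible cubic, the Galois group is A_3 or S_3 according as the discriminant disc(f) = -4a^3 - 27b^2 = -4·(20)^3 - 27·(-22)^2 = -45068 is or is not a square in Q. Here disc(f) = -45068 is not a perfect square in Q, so the Galois group of f over Q is not contained in A_3 and must be all of S_3. The splitting field has degree |S_3| = 6 over Q, so [K : Q] = 6.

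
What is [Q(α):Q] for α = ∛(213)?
[Q(α):Q] = 3

The minimal polynomial of α is x^3 - 213, irreducible over Q since 213 is not a perfect cube (so x^3 - 213 has no rational root). Hence [Q(α):Q] = deg(m_α) = 3.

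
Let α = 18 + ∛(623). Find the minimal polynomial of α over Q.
m_α(x) = x^3 - 54x^2 + 972x - 6455

Set β = α - 18 = ∛(623), so β^3 = 623. Then (α - 18)^3 - 623 = 0, i.e. α is a root of g(x) = (x - 18)^3 - 623 = x^3 - 54x^2 + 972x - 6455. Since g(x) = h(x - 18) where h(x) = x^3 - 623, and h is irreducible over Q (because 623 is not a perfect cube, so h has no rational root, and a monic cubic with no rational root is irreducible), g is also irreducible (irreducibility is preserved under the substitution x → x - 18). Hence m_α(x) = x^3 - 54x^2 + 972x - 6455.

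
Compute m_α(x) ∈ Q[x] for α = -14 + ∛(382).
m_α(x) = x^3 + 42x^2 + 588x + 2362

Set β = α + 14 = ∛(382), so β^3 = 382. Then (α + 14)^3 - 382 = 0, i.e. α is a root of g(x) = (x + 14)^3 - 382 = x^3 + 42x^2 + 588x + 2362. Since g(x) = h(x + 14) where h(x) = x^3 - 382, and h is irreducible over Q (because 382 is not a perfect cube, so h has no rational root, and a monic cubic with no rational root is irreducible), g is also irreducible (irreducibility is preserved under the substitution x → x + 14). Hence m_α(x) = x^3 + 42x^2 + 588x + 2362.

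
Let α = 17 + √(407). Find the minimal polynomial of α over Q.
m_α(x) = x^2 - 34x - 118

From α - 17 = √(407), squaring gives (α - 17)^2 = 407, i.e. α^2 - 34α + 289 = 407, so α^2 - 34α - 118 = 0. The discriminant of x^2 - 34x - 118 is (-34)^2 - 4·(-118) = 1156 + 472 = 1628, and 4·(407) is not a perfect square in Q since 407 is squarefree and ≠ 1. Hence x^2 - 34x - 118 is irreducible over Q and is the minimal polynomial of α.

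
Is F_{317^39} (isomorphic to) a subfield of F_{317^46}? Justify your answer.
No: F_{317^39} is not a subfield of F_{317^46}

F_{p^m} embeds in F_{p^n} iff m | n. Here 39 ∤ 46 (since 46 = 1·39 + 7 with remainder 7 ≠ 0), so F_{317^39} is not a subfield of F_{317^46}. Equivalently: if it were, the tower law would give 39 = [F_{317^39}:F_317] dividing [F_{317^46}:F_317] = 46, contradiction.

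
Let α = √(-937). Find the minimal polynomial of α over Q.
m_α(x) = x^2 + 937

α satisfies α^2 + 937 = 0, so x^2 + 937 annihilates α. Since d = -937 is squarefree and ≠ 1, it is not a perfect square in Q, so x^2 + 937 has no rational root and is therefore irreducible over Q (a degree-2 polynomial over a field is irreducible iff it has no root). Hence m_α(x) = x^2 + 937.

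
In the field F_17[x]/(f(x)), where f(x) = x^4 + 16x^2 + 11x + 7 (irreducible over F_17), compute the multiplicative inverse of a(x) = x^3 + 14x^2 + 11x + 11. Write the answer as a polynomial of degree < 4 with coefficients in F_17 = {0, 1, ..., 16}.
a(x)^(-1) ≡ 7x^3 + 6x^2 + 8x + 7 (mod f(x))

Since f is irreducible over F_17, F_17[x]/(f) is a field and a(x) ≠ 0 has an inverse. Apply the extended Euclidean algorithm to f(x) and a(x) in F_17[x]: f(x) = (x + 3)·a(x) + (14x^2 + x + 8);  a(x) = (11x + 16)·(14x^2 + x + 8) + (9x + 2);  (14x^2 + x + 8) = (11x + 9)·(9x + 2) + (7). The last nonzero remainder is the constant 7 = gcd(f, a) in F_17. Back-substituting through the division chain expresses 7 = s(x)·a(x) + t(x)·f(x) with s(x) ≡ 15x^3 + 8x^2 + 5x + 15 (mod f), so (15x^3 + 8x^2 + 5x + 15)·a(x) ≡ 7 (mod f). Multiplying by 7^(-1) ≡ 5 in F_17 gives a(x)^(-1) ≡ 5·(15x^3 + 8x^2 + 5x + 15) ≡ 7x^3 + 6x^2 + 8x + 7 (mod f). Check: (x^3 + 14x^2 + 11x + 11)·(7x^3 + 6x^2 + 8x + 7) = 7x^6 + 2x^5 + 16x^4 + 7x^3 + 14x^2 + 12x + 9 ≡ 1 (mod x^4 + 16x^2 + 11x + 7).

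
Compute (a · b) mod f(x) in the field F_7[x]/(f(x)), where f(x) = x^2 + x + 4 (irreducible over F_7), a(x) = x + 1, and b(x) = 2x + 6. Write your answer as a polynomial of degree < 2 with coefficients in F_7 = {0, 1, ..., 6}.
a · b ≡ 6x + 5 (mod f(x))

Multiply in F_7[x]: a(x)·b(x) = (x + 1)·(2x + 6) = 2x^2 + x + 6. This has degree ≥ 2, so divide by f(x) over F_7: 2x^2 + x + 6 = (2)·(x^2 + x + 4) + (6x + 5). Hence a·b ≡ 6x + 5 (mod f). (F_7[x]/(f) is a field with 7^2 = 49 elements since f is irreducible of degree 2.)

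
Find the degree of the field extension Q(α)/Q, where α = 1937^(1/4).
[Q(α):Q] = 4

α is a root of x^4 - 1937. By Eisenstein's criterion at the prime p = 13 (which divides the constant term 1937 but p^2 = 169 does not, since 1937 is squarefree), x^4 - 1937 is irreducible over Q. Hence [Q(α):Q] = 4.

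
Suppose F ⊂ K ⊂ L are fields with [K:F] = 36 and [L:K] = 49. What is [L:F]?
[L:F] = 1764

The tower law says that for any tower of field extensions F ⊂ K ⊂ L with finite degrees, [L:F] = [L:K] · [K:F]. Here this gives [L:F] = 49 · 36 = 1764.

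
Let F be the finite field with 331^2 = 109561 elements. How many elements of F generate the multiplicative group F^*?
There are φ(109560) = 26240 primitive elements

F_q^* is cyclic of order q - 1 = 109560. A cyclic group of order m has exactly φ(m) generators. Here m = 109560 = 2^3 · 3 · 5 · 11 · 83, so the number of primitive elements is φ(109560) = 26240.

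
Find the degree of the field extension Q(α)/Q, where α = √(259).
[Q(α):Q] = 2

[Q(α):Q] equals the degree of the minimal polynomial of α. Here α^2 = 259 and x^2 - 259 is irreducible (d = 259 is squarefree, ≠ 1, hence not a square), so deg(m_α) = 2. Thus [Q(α):Q] = 2.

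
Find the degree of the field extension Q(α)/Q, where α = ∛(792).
[Q(α):Q] = 3

The minimal polynomial of α is x^3 - 792, irreducible over Q since 792 is not a perfect cube (so x^3 - 792 has no rational root). Hence [Q(α):Q] = deg(m_α) = 3.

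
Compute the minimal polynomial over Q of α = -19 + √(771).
m_α(x) = x^2 + 38x - 410

From α + 19 = √(771), squaring gives (α + 19)^2 = 771, i.e. α^2 + 38α + 361 = 771, so α^2 + 38α - 410 = 0. The discriminant of x^2 + 38x - 410 is (38)^2 - 4·(-410) = 1444 + 1640 = 3084, and 4·(771) is not a perfect square in Q since 771 is squarefree and ≠ 1. Hence x^2 + 38x - 410 is irreducible over Q and is the minimal polynomial of α.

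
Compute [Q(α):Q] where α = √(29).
[Q(α):Q] = 2

[Q(α):Q] equals the degree of the minimal polynomial of α. Here α^2 = 29 and x^2 - 29 is irreducible (d = 29 is squarefree, ≠ 1, hence not a square), so deg(m_α) = 2. Thus [Q(α):Q] = 2.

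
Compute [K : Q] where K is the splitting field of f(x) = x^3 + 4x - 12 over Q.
[K : Q] = 6

By the rational root test, any rational root of the monic integer polynomial f(x) = x^3 + 4x - 12 must be an integer dividing the constant term -12, i.e. one of ±{1, 2, 3, 4, 6, 12}. Evaluating: f(1) = -7, f(-1) = -17, f(2) = 4, f(-2) = -28, f(3) = 27, f(-3) = -51, f(4) = 68, f(-4) = -92, f(6) = 228, f(-6) = -252, f(12) = 1764, f(-12) = -1788; none is 0, so f has no rational root and is therefore irreducible over Q (a cubic with no linear factor over a field is irreducible). For an irreducible cubic, the Galois group is A_3 or S_3 according as the discriminant disc(f) = -4a^3 - 27b^2 = -4·(4)^3 - 27·(-12)^2 = -4144 is or is not a square in Q. Here disc(f) = -4144 is not a perfect square in Q, so the Galois group of f over Q is not contained in A_3 and must be all of S_3. The splitting field has degree |S_3| = 6 over Q, so [K : Q] = 6.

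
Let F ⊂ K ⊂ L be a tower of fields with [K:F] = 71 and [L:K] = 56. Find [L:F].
[L:F] = 3976

The tower law says that for any tower of field extensions F ⊂ K ⊂ L with finite degrees, [L:F] = [L:K] · [K:F]. Here this gives [L:F] = 56 · 71 = 3976.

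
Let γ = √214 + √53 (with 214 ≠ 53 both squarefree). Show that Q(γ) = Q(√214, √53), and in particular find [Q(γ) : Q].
[Q(γ) : Q] = 4 (equivalently, Q(γ) = Q(√214, √53))

Obviously Q(γ) ⊆ Q(√214, √53), and [Q(√214, √53):Q] = 4 (since 214, 53 are distinct squarefree integers > 1 with 11342 not a perfect square). To show equality we compute the minimal polynomial of γ. From γ = √214 + √53: γ^2 = 214 + 2√(11342) + 53 = 267 + 2√(11342), so γ^2 - 267 = 2√(11342); squaring, (γ^2 - 267)^2 = 4·11342, i.e. γ^4 - 534γ^2 + 71289 - 45368 = 0, i.e. γ^4 - 534γ^2 + 25921 = 0. So γ is a root of x^4 - 534x^2 + 25921. This polynomial is irreducible over Q: it has no rational root (each ±√214 ± √53 is irrational), and any factorization into two quadratics over Q would force √(11342) ∈ Q (pairing opposite roots) or √214, √53 ∈ Q (other pairings), all impossible. Hence [Q(γ):Q] = 4 = [Q(√214, √53):Q], so Q(γ) = Q(√214, √53).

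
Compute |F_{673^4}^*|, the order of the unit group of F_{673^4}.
|F_{673^4}^*| = 205144679040

F_{673^4} has 673^4 = 205144679041 elements; its multiplicative group consists of all nonzero elements, so |F_{673^4}^*| = 205144679041 - 1 = 205144679040. (It is cyclic since any finite subgroup of the multiplicative group of a field is cyclic.)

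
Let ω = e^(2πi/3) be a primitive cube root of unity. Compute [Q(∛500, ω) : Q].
[Q(∛500, ω) : Q] = 6

[Q(∛500):Q] = 3 (min poly x^3 - 500, irreducible since 500 is not a perfect cube). [Q(ω):Q] = 2 (min poly x^2 + x + 1). Since Q(∛500) ⊂ R and ω ∉ R, we have ω ∉ Q(∛500), so x^2 + x + 1 remains irreducible over Q(∛500) and [Q(∛500, ω) : Q(∛500)] = 2. By the tower law, [Q(∛500, ω) : Q] = 3 · 2 = 6. (In fact Q(∛500, ω) is the splitting field of x^3 - 500 over Q.)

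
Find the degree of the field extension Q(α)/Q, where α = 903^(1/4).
[Q(α):Q] = 4

α is a root of x^4 - 903. By Eisenstein's criterion at the prime p = 3 (which divides the constant term 903 but p^2 = 9 does not, since 903 is squarefree), x^4 - 903 is irreducible over Q. Hence [Q(α):Q] = 4.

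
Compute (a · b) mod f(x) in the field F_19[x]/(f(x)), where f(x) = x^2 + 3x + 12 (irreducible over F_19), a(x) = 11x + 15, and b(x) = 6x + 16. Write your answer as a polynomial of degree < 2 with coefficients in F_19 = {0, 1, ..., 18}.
a · b ≡ 11x + 18 (mod f(x))

Multiply in F_19[x]: a(x)·b(x) = (11x + 15)·(6x + 16) = 9x^2 + 12. This has degree ≥ 2, so divide by f(x) over F_19: 9x^2 + 12 = (9)·(x^2 + 3x + 12) + (11x + 18). Hence a·b ≡ 11x + 18 (mod f). (F_19[x]/(f) is a field with 19^2 = 361 elements since f is irreducible of degree 2.)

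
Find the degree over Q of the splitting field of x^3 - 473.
[K : Q] = 6

The roots of x^3 - 473 are ∛473, ω∛473, ω^2∛473 where ω = e^(2πi/3) is a primitive cube root of unity, so K = Q(∛473, ω). Now [Q(∛473):Q] = 3 (since 473 is not a perfect cube, x^3 - 473 is irreducible) and [Q(ω):Q] = 2. Both 2 and 3 divide [K:Q], and [K:Q] ≤ 3·2 = 6, so [K:Q] = 6. (Equivalently: Q(∛473) ⊂ R but ω ∉ R, so [K : Q(∛473)] = 2.)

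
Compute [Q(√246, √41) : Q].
[Q(√246, √41) : Q] = 4

[Q(√246):Q] = 2 (min poly x^2 - 246, irreducible since 246 is squarefree > 1). For the top step, suppose √41 ∈ Q(√246), say √41 = c + d√246 with c, d ∈ Q. Squaring: 41 = c^2 + 246d^2 + 2cd√246. Since √246 ∉ Q this forces 2cd = 0. If d = 0 then √41 = c ∈ Q, contradicting 41 squarefree > 1. If c = 0 then 41 = 246d^2, so 246·41 = (246d)^2 is a perfect square in Q — but 246·41 = 10086 is not a perfect square (since 246 and 41 are distinct squarefree integers). Contradiction. Hence √41 ∉ Q(√246), so x^2 - 41 stays irreducible over Q(√246) and [Q(√246, √41) : Q(√246)] = 2. By the tower law, [Q(√246, √41) : Q] = 2 · 2 = 4.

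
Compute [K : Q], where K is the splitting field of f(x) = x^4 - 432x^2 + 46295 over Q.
[K : Q] = 4

Solving the quadratic in x^2: x^2 = (432 ± √(432^2 - 4·46295))/2 = (432 ± √1444)/2 = (432 ± 38)/2, giving x^2 = 235 or x^2 = 197. So f(x) = (x^2 - 235)(x^2 - 197) and the roots of f are ±√235, ±√197. Hence the splitting field is K = Q(√235, √197). Since 235 and 197 are distinct squarefree integers > 1, their product 46295 is not a perfect square, so √197 ∉ Q(√235). By the tower law [K:Q] = [Q(√235,√197):Q(√235)] · [Q(√235):Q] = 2 · 2 = 4.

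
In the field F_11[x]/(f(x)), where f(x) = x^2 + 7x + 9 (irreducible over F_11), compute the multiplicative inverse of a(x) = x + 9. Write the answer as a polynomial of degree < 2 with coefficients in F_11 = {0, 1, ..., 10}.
a(x)^(-1) ≡ 2x + 7 (mod f(x))

Since f is irreducible over F_11, F_11[x]/(f) is a field and a(x) ≠ 0 has an inverse. Apply the extended Euclidean algorithm to f(x) and a(x) in F_11[x]: f(x) = (x + 9)·a(x) + (5). The last nonzero remainder is the constant 5 = gcd(f, a) in F_11. Back-substituting through the division chain expresses 5 = s(x)·a(x) + t(x)·f(x) with s(x) ≡ 10x + 2 (mod f), so (10x + 2)·a(x) ≡ 5 (mod f). Multiplying by 5^(-1) ≡ 9 in F_11 gives a(x)^(-1) ≡ 9·(10x + 2) ≡ 2x + 7 (mod f). Check: (x + 9)·(2x + 7) = 2x^2 + 3x + 8 ≡ 1 (mod x^2 + 7x + 9).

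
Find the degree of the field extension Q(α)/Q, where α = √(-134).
[Q(α):Q] = 2

[Q(α):Q] equals the degree of the minimal polynomial of α. Here α^2 = -134 and x^2 + 134 is irreducible (d = -134 is squarefree, ≠ 1, hence not a square), so deg(m_α) = 2. Thus [Q(α):Q] = 2.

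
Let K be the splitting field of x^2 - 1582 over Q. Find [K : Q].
[K : Q] = 2

f(x) = x^2 - 1582 factors as (x - √1582)(x + √1582). The splitting field is K = Q(√1582). Since 1582 is squarefree and > 1, it is not a perfect square, so x^2 - 1582 is irreducible over Q and [Q(√1582) : Q] = 2. Hence [K : Q] = 2.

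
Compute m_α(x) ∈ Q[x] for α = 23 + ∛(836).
m_α(x) = x^3 - 69x^2 + 1587x - 13003

Set β = α - 23 = ∛(836), so β^3 = 836. Then (α - 23)^3 - 836 = 0, i.e. α is a root of g(x) = (x - 23)^3 - 836 = x^3 - 69x^2 + 1587x - 13003. Since g(x) = h(x - 23) where h(x) = x^3 - 836, and h is irreducible over Q (because 836 is not a perfect cube, so h has no rational root, and a monic cubic with no rational root is irreducible), g is also irreducible (irreducibility is preserved under the substitution x → x - 23). Hence m_α(x) = x^3 - 69x^2 + 1587x - 13003.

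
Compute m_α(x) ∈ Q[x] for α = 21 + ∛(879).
m_α(x) = x^3 - 63x^2 + 1323x - 10140

Set β = α - 21 = ∛(879), so β^3 = 879. Then (α - 21)^3 - 879 = 0, i.e. α is a root of g(x) = (x - 21)^3 - 879 = x^3 - 63x^2 + 1323x - 10140. Since g(x) = h(x - 21) where h(x) = x^3 - 879, and h is irreducible over Q (because 879 is not a perfect cube, so h has no rational root, and a monic cubic with no rational root is irreducible), g is also irreducible (irreducibility is preserved under the substitution x → x - 21). Hence m_α(x) = x^3 - 63x^2 + 1323x - 10140.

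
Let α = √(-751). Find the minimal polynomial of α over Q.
m_α(x) = x^2 + 751

α satisfies α^2 + 751 = 0, so x^2 + 751 annihilates α. Since d = -751 is squarefree and ≠ 1, it is not a perfect square in Q, so x^2 + 751 has no rational root and is therefore irreducible over Q (a degree-2 polynomial over a field is irreducible iff it has no root). Hence m_α(x) = x^2 + 751.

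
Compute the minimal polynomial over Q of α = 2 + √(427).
m_α(x) = x^2 - 4x - 423

From α - 2 = √(427), squaring gives (α - 2)^2 = 427, i.e. α^2 - 4α + 4 = 427, so α^2 - 4α - 423 = 0. The discriminant of x^2 - 4x - 423 is (-4)^2 - 4·(-423) = 16 + 1692 = 1708, and 4·(427) is not a perfect square in Q since 427 is squarefree and ≠ 1. Hence x^2 - 4x - 423 is irreducible over Q and is the minimal polynomial of α.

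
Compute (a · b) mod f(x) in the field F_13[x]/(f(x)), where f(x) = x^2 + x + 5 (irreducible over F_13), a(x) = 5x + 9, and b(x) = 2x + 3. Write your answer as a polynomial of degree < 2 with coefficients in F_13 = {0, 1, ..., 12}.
a · b ≡ 10x + 3 (mod f(x))

Multiply in F_13[x]: a(x)·b(x) = (5x + 9)·(2x + 3) = 10x^2 + 7x + 1. This has degree ≥ 2, so divide by f(x) over F_13: 10x^2 + 7x + 1 = (10)·(x^2 + x + 5) + (10x + 3). Hence a·b ≡ 10x + 3 (mod f). (F_13[x]/(f) is a field with 13^2 = 169 elements since f is irreducible of degree 2.)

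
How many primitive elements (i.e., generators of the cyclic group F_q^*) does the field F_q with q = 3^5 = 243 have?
There are φ(242) = 110 primitive elements

F_q^* is cyclic of order q - 1 = 242. A cyclic group of order m has exactly φ(m) generators. Here m = 242 = 2 · 11^2, so the number of primitive elements is φ(242) = 110.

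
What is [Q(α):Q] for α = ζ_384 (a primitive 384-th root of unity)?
[Q(α):Q] = 128

The minimal polynomial of ζ_384 over Q is the 384-th cyclotomic polynomial Φ_384(x), which is irreducible over Q and has degree φ(384) = 128. Hence [Q(α):Q] = φ(384) = 128.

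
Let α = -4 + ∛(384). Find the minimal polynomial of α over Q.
m_α(x) = x^3 + 12x^2 + 48x - 320

Set β = α + 4 = ∛(384), so β^3 = 384. Then (α + 4)^3 - 384 = 0, i.e. α is a root of g(x) = (x + 4)^3 - 384 = x^3 + 12x^2 + 48x - 320. Since g(x) = h(x + 4) where h(x) = x^3 - 384, and h is irreducible over Q (because 384 is not a perfect cube, so h has no rational root, and a monic cubic with no rational root is irreducible), g is also irreducible (irreducibility is preserved under the substitution x → x + 4). Hence m_α(x) = x^3 + 12x^2 + 48x - 320.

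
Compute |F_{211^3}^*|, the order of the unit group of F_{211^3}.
|F_{211^3}^*| = 9393930

F_{211^3} has 211^3 = 9393931 elements; its multiplicative group consists of all nonzero elements, so |F_{211^3}^*| = 9393931 - 1 = 9393930. (It is cyclic since any finite subgroup of the multiplicative group of a field is cyclic.)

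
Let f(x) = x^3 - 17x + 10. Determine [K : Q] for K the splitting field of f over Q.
[K : Q] = 6

By the rational root test, any rational root of the monic integer polynomial f(x) = x^3 - 17x + 10 must be an integer dividing the constant term 10, i.e. one of ±{1, 2, 5, 10}. Evaluating: f(1) = -6, f(-1) = 26, f(2) = -16, f(-2) = 36, f(5) = 50, f(-5) = -30, f(10) = 840, f(-10) = -820; none is 0, so f has no rational root and is therefore irreducible over Q (a cubic with no linear factor over a field is irreducible). For an irreducible cubic, the Galois group is A_3 or S_3 according as the discriminant disc(f) = -4a^3 - 27b^2 = -4·(-17)^3 - 27·(10)^2 = 16952 is or is not a square in Q. Here disc(f) = 16952 is not a perfect square in Q, so the Galois group of f over Q is not contained in A_3 and must be all of S_3. The splitting field has degree |S_3| = 6 over Q, so [K : Q] = 6.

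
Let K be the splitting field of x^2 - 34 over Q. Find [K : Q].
[K : Q] = 2

f(x) = x^2 - 34 factors as (x - √34)(x + √34). The splitting field is K = Q(√34). Since 34 is squarefree and > 1, it is not a perfect square, so x^2 - 34 is irreducible over Q and [Q(√34) : Q] = 2. Hence [K : Q] = 2.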